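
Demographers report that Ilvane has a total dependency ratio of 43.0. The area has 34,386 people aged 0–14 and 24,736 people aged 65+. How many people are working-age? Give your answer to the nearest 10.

Working-age: 137,490

Total dependency ratio = (youth + elderly) / working-age × 100
43.0 = (34,386 + 24,736) / W × 100
⇒ 137,490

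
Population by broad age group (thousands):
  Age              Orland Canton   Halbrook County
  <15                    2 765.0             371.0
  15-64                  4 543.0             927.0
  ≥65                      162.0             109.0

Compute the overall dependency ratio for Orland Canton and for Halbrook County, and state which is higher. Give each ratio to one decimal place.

Orland Canton: (2 765.0 + 162.0) / 4 543.0 × 100 = 2 927.0 / 4 543.0 × 100 = 64.4
Halbrook County: (371.0 + 109.0) / 927.0 × 100 = 480.0 / 927.0 × 100 = 51.8

Orland Canton: 64.4
Halbrook County: 51.8
Higher: Orland Canton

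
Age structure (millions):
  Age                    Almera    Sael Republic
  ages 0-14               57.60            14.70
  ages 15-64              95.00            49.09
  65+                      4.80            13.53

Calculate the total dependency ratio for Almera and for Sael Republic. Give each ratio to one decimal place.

Almera: 65.7
Sael Republic: 57.5

Almera: (57.60 + 4.80) / 95.00 × 100 = 62.40 / 95.00 × 100 = 65.7
Sael Republic: (14.70 + 13.53) / 49.09 × 100 = 28.23 / 49.09 × 100 = 57.5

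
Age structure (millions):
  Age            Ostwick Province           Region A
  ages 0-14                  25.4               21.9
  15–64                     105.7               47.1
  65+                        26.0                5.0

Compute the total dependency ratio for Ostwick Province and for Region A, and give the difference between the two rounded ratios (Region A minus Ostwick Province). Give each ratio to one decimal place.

Ostwick Province: (25.4 + 26.0) / 105.7 × 100 = 51.4 / 105.7 × 100 = 48.6
Region A: (21.9 + 5.0) / 47.1 × 100 = 26.9 / 47.1 × 100 = 57.1

Ostwick Province: 48.6
Region A: 57.1
Difference: +8.5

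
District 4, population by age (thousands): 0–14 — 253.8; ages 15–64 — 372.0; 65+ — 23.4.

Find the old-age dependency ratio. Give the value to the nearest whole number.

Old-age dependency ratio: 6

Old-age dependency ratio = 23.4 / 372.0 × 100 = 6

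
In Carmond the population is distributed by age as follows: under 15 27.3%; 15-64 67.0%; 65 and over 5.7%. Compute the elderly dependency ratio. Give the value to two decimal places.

Old-age dependency ratio = 5.7 / 67.0 × 100 = 8.51

Old-age dependency ratio: 8.51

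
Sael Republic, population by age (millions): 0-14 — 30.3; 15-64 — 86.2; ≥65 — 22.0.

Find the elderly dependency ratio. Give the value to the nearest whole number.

Old-age dependency ratio = 22.0 / 86.2 × 100 = 26

Old-age dependency ratio: 26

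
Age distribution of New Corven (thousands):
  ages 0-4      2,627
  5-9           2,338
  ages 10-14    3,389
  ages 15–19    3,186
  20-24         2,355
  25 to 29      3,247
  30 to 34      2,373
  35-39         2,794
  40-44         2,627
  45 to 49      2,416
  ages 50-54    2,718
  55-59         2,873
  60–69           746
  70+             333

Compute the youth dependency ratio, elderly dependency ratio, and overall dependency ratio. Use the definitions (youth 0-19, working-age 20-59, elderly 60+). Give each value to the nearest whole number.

0–19: 2,627 + 2,338 + 3,389 + 3,186 = 11,540
20–59: 2,355 + 3,247 + 2,373 + 2,794 + 2,627 + 2,416 + 2,718 + 2,873 = 21,403
60+: 746 + 333 = 1,079
Youth dependency ratio = 11,540 / 21,403 × 100 = 54
Old-age dependency ratio = 1,079 / 21,403 × 100 = 5
Total dependency ratio = (11,540 + 1,079) / 21,403 × 100 = 12,619 / 21,403 × 100 = 59

Youth dependency ratio: 54
Old-age dependency ratio: 5
Total dependency ratio: 59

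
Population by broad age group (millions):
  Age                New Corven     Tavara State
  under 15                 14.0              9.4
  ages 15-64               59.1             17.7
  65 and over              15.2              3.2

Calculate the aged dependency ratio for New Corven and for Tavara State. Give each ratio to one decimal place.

New Corven: 25.7
Tavara State: 18.1

New Corven: 15.2 / 59.1 × 100 = 25.7
Tavara State: 3.2 / 17.7 × 100 = 18.1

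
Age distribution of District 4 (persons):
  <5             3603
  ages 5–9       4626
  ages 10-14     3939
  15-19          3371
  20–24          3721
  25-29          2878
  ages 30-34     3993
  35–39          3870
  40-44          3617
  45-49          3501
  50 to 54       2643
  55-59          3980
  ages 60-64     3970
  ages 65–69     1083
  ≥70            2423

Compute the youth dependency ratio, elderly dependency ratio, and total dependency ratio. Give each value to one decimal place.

Youth dependency ratio: 34.2
Old-age dependency ratio: 9.9
Total dependency ratio: 44.1

0–14: 3603 + 4626 + 3939 = 12168
15–64: 3371 + 3721 + 2878 + 3993 + 3870 + 3617 + 3501 + 2643 + 3980 + 3970 = 35544
65+: 1083 + 2423 = 3506
Youth dependency ratio = 12168 / 35544 × 100 = 34.2
Old-age dependency ratio = 3506 / 35544 × 100 = 9.9
Total dependency ratio = (12168 + 3506) / 35544 × 100 = 15674 / 35544 × 100 = 44.1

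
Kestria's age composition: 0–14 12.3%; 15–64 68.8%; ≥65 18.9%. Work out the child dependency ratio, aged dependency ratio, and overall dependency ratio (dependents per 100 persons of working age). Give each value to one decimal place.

Youth dependency ratio: 17.9
Old-age dependency ratio: 27.5
Total dependency ratio: 45.3

Youth dependency ratio = 12.3 / 68.8 × 100 = 17.9
Old-age dependency ratio = 18.9 / 68.8 × 100 = 27.5
Total dependency ratio = (12.3 + 18.9) / 68.8 × 100 = 31.2 / 68.8 × 100 = 45.3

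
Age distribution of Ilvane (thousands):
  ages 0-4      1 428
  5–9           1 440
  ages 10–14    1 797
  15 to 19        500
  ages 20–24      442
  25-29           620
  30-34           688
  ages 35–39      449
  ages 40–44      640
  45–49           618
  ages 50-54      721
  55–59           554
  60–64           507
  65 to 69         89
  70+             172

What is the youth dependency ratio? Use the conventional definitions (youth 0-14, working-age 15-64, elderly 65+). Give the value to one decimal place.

Youth dependency ratio: 81.3

0–14: 1 428 + 1 440 + 1 797 = 4 665
15–64: 500 + 442 + 620 + 688 + 449 + 640 + 618 + 721 + 554 + 507 = 5 739
65+: 89 + 172 = 261
Youth dependency ratio = 4 665 / 5 739 × 100 = 81.3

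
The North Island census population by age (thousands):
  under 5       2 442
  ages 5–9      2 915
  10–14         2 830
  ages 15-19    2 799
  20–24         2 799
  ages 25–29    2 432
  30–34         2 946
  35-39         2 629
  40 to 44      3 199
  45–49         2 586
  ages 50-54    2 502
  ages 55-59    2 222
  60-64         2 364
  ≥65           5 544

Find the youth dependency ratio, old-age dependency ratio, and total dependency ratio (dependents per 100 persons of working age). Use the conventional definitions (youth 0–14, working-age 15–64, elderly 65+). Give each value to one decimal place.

Youth dependency ratio: 30.9
Old-age dependency ratio: 20.9
Total dependency ratio: 51.9

0–14: 2 442 + 2 915 + 2 830 = 8 187
15–64: 2 799 + 2 799 + 2 432 + 2 946 + 2 629 + 3 199 + 2 586 + 2 502 + 2 222 + 2 364 = 26 478
65+: 5 544
Youth dependency ratio = 8 187 / 26 478 × 100 = 30.9
Old-age dependency ratio = 5 544 / 26 478 × 100 = 20.9
Total dependency ratio = (8 187 + 5 544) / 26 478 × 100 = 13 731 / 26 478 × 100 = 51.9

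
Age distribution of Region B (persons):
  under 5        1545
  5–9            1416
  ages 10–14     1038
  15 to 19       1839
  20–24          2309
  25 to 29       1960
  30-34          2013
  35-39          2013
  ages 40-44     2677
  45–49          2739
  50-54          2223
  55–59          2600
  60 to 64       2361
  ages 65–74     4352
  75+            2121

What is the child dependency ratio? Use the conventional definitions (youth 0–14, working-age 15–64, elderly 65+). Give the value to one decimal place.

Youth dependency ratio: 17.6

0–14: 1545 + 1416 + 1038 = 3999
15–64: 1839 + 2309 + 1960 + 2013 + 2013 + 2677 + 2739 + 2223 + 2600 + 2361 = 22734
65+: 4352 + 2121 = 6473
Youth dependency ratio = 3999 / 22734 × 100 = 17.6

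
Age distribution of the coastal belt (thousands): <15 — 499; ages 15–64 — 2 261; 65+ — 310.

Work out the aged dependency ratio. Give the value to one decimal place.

Old-age dependency ratio: 13.7

Old-age dependency ratio = 310 / 2 261 × 100 = 13.7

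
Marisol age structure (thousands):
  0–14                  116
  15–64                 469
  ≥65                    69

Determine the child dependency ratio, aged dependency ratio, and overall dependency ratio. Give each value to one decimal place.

Youth dependency ratio = 116 / 469 × 100 = 24.7
Old-age dependency ratio = 69 / 469 × 100 = 14.7
Total dependency ratio = (116 + 69) / 469 × 100 = 185 / 469 × 100 = 39.4

Youth dependency ratio: 24.7
Old-age dependency ratio: 14.7
Total dependency ratio: 39.4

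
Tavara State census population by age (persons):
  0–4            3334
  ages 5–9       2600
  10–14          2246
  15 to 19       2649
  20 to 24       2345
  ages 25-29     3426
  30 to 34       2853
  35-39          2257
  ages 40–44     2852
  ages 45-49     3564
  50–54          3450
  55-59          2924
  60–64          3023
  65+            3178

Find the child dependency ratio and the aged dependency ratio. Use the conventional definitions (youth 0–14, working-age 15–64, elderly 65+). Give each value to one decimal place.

Youth dependency ratio: 27.9
Old-age dependency ratio: 10.8

0–14: 3334 + 2600 + 2246 = 8180
15–64: 2649 + 2345 + 3426 + 2853 + 2257 + 2852 + 3564 + 3450 + 2924 + 3023 = 29343
65+: 3178
Youth dependency ratio = 8180 / 29343 × 100 = 27.9
Old-age dependency ratio = 3178 / 29343 × 100 = 10.8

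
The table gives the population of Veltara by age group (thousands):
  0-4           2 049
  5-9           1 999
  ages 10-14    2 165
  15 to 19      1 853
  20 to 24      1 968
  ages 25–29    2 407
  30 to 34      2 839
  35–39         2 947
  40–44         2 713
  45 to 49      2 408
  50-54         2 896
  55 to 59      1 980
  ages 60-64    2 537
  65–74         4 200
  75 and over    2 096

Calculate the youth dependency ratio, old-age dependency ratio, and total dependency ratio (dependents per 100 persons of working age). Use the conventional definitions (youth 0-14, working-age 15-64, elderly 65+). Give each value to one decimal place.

Youth dependency ratio: 25.3
Old-age dependency ratio: 25.6
Total dependency ratio: 51.0

0–14: 2 049 + 1 999 + 2 165 = 6 213
15–64: 1 853 + 1 968 + 2 407 + 2 839 + 2 947 + 2 713 + 2 408 + 2 896 + 1 980 + 2 537 = 24 548
65+: 4 200 + 2 096 = 6 296
Youth dependency ratio = 6 213 / 24 548 × 100 = 25.3
Old-age dependency ratio = 6 296 / 24 548 × 100 = 25.6
Total dependency ratio = (6 213 + 6 296) / 24 548 × 100 = 12 509 / 24 548 × 100 = 51.0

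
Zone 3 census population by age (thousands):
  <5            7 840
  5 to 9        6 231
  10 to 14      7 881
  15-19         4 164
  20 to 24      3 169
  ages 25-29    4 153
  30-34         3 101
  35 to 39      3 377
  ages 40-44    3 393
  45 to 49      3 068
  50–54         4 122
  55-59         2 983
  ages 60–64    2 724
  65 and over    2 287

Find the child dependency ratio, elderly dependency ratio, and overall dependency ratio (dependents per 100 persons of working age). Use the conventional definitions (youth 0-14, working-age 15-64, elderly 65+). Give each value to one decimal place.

0–14: 7 840 + 6 231 + 7 881 = 21 952
15–64: 4 164 + 3 169 + 4 153 + 3 101 + 3 377 + 3 393 + 3 068 + 4 122 + 2 983 + 2 724 = 34 254
65+: 2 287
Youth dependency ratio = 21 952 / 34 254 × 100 = 64.1
Old-age dependency ratio = 2 287 / 34 254 × 100 = 6.7
Total dependency ratio = (21 952 + 2 287) / 34 254 × 100 = 24 239 / 34 254 × 100 = 70.8

Youth dependency ratio: 64.1
Old-age dependency ratio: 6.7
Total dependency ratio: 70.8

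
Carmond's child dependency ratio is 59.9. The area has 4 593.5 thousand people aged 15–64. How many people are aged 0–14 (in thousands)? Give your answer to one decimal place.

Youth dependency ratio = youth / working-age × 100
59.9 = Y / 4 593.5 × 100
⇒ 2 751.5

Aged 0–14: 2 751.5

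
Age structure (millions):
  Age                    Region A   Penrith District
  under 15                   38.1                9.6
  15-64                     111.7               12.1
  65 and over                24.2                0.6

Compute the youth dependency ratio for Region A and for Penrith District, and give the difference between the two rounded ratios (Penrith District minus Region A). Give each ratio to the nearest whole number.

Region A: 34
Penrith District: 79
Difference: +45

Region A: 38.1 / 111.7 × 100 = 34
Penrith District: 9.6 / 12.1 × 100 = 79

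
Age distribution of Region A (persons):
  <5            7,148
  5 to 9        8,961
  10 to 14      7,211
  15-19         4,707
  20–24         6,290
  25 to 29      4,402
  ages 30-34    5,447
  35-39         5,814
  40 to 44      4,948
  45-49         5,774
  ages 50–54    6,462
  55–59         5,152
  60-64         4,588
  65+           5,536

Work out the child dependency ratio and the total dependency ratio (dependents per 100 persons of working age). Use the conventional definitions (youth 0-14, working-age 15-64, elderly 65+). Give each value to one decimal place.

Youth dependency ratio: 43.5
Total dependency ratio: 53.9

0–14: 7,148 + 8,961 + 7,211 = 23,320
15–64: 4,707 + 6,290 + 4,402 + 5,447 + 5,814 + 4,948 + 5,774 + 6,462 + 5,152 + 4,588 = 53,584
65+: 5,536
Youth dependency ratio = 23,320 / 53,584 × 100 = 43.5
Total dependency ratio = (23,320 + 5,536) / 53,584 × 100 = 28,856 / 53,584 × 100 = 53.9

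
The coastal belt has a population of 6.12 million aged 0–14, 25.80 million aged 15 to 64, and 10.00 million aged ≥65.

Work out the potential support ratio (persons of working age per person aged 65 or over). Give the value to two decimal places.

Potential support ratio: 2.58

Potential support ratio = 25.80 / 10.00 = 2.58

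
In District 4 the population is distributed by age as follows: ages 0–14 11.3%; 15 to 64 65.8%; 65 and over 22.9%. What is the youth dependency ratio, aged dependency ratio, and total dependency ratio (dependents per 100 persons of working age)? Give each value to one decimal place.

Youth dependency ratio = 11.3 / 65.8 × 100 = 17.2
Old-age dependency ratio = 22.9 / 65.8 × 100 = 34.8
Total dependency ratio = (11.3 + 22.9) / 65.8 × 100 = 34.2 / 65.8 × 100 = 52.0

Youth dependency ratio: 17.2
Old-age dependency ratio: 34.8
Total dependency ratio: 52.0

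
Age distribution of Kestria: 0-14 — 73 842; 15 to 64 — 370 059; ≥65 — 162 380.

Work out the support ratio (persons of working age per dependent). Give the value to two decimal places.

Support ratio: 1.57

Support ratio = 370 059 / (73 842 + 162 380) = 370 059 / 236 222 = 1.57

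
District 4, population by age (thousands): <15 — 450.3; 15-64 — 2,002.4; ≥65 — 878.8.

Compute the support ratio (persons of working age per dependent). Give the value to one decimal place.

Support ratio: 1.5

Support ratio = 2,002.4 / (450.3 + 878.8) = 2,002.4 / 1,329.1 = 1.5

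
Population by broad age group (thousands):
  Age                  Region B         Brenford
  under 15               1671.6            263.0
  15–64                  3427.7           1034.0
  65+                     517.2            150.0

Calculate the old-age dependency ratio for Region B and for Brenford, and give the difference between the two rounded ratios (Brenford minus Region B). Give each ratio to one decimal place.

Region B: 15.1
Brenford: 14.5
Difference: -0.6

Region B: 517.2 / 3427.7 × 100 = 15.1
Brenford: 150.0 / 1034.0 × 100 = 14.5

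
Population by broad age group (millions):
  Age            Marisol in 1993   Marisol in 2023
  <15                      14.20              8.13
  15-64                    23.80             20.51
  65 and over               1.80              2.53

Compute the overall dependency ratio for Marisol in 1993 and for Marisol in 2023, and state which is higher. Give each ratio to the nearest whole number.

Marisol in 1993: 67
Marisol in 2023: 52
Higher: Marisol in 1993

Marisol in 1993: (14.20 + 1.80) / 23.80 × 100 = 16.00 / 23.80 × 100 = 67
Marisol in 2023: (8.13 + 2.53) / 20.51 × 100 = 10.66 / 20.51 × 100 = 52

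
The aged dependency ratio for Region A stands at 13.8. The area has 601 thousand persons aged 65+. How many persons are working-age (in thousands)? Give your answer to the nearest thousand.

Old-age dependency ratio = elderly / working-age × 100
13.8 = 601 / W × 100
⇒ 4 355

Working-age: 4 355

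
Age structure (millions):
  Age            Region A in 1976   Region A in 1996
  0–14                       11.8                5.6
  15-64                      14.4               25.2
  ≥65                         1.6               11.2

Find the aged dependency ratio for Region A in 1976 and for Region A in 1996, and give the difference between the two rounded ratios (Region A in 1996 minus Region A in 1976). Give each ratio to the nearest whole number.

Region A in 1976: 11
Region A in 1996: 44
Difference: +33

Region A in 1976: 1.6 / 14.4 × 100 = 11
Region A in 1996: 11.2 / 25.2 × 100 = 44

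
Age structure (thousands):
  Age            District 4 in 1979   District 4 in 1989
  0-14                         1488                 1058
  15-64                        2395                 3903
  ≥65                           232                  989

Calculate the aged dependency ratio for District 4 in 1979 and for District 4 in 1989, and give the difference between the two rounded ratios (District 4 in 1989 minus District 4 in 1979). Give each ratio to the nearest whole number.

District 4 in 1979: 10
District 4 in 1989: 25
Difference: +15

District 4 in 1979: 232 / 2395 × 100 = 10
District 4 in 1989: 989 / 3903 × 100 = 25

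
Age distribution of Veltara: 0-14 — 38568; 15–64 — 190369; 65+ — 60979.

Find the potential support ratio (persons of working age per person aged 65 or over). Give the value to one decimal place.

Potential support ratio = 190369 / 60979 = 3.1

Potential support ratio: 3.1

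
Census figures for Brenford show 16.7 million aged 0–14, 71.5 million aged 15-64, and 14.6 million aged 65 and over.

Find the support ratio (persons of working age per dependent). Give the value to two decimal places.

Support ratio = 71.5 / (16.7 + 14.6) = 71.5 / 31.3 = 2.28

Support ratio: 2.28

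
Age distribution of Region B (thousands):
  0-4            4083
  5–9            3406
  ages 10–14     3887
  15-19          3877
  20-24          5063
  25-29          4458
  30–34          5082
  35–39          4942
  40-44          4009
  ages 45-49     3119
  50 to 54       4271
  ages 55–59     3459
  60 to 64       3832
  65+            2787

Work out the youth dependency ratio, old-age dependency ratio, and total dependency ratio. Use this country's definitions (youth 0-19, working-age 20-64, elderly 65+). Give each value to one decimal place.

0–19: 4083 + 3406 + 3887 + 3877 = 15253
20–64: 5063 + 4458 + 5082 + 4942 + 4009 + 3119 + 4271 + 3459 + 3832 = 38235
65+: 2787
Youth dependency ratio = 15253 / 38235 × 100 = 39.9
Old-age dependency ratio = 2787 / 38235 × 100 = 7.3
Total dependency ratio = (15253 + 2787) / 38235 × 100 = 18040 / 38235 × 100 = 47.2

Youth dependency ratio: 39.9
Old-age dependency ratio: 7.3
Total dependency ratio: 47.2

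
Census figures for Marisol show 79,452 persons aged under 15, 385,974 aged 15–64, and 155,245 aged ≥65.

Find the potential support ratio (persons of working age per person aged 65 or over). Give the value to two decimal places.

Potential support ratio = 385,974 / 155,245 = 2.49

Potential support ratio: 2.49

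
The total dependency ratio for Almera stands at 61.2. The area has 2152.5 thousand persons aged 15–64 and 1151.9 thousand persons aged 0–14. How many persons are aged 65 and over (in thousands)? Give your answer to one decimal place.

Total dependency ratio = (youth + elderly) / working-age × 100
61.2 = (1151.9 + E) / 2152.5 × 100
⇒ 165.4

Aged 65 and over: 165.4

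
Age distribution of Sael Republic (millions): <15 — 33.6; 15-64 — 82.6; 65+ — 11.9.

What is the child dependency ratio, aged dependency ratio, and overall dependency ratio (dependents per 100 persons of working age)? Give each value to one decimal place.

Youth dependency ratio = 33.6 / 82.6 × 100 = 40.7
Old-age dependency ratio = 11.9 / 82.6 × 100 = 14.4
Total dependency ratio = (33.6 + 11.9) / 82.6 × 100 = 45.5 / 82.6 × 100 = 55.1

Youth dependency ratio: 40.7
Old-age dependency ratio: 14.4
Total dependency ratio: 55.1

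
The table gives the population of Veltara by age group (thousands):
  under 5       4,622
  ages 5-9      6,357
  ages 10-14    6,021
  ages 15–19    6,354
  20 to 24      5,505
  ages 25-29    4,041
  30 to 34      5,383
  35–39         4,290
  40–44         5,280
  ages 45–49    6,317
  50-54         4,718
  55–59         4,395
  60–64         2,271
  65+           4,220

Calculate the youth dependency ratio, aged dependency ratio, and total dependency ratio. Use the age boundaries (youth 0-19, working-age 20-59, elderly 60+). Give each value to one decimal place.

0–19: 4,622 + 6,357 + 6,021 + 6,354 = 23,354
20–59: 5,505 + 4,041 + 5,383 + 4,290 + 5,280 + 6,317 + 4,718 + 4,395 = 39,929
60+: 2,271 + 4,220 = 6,491
Youth dependency ratio = 23,354 / 39,929 × 100 = 58.5
Old-age dependency ratio = 6,491 / 39,929 × 100 = 16.3
Total dependency ratio = (23,354 + 6,491) / 39,929 × 100 = 29,845 / 39,929 × 100 = 74.7

Youth dependency ratio: 58.5
Old-age dependency ratio: 16.3
Total dependency ratio: 74.7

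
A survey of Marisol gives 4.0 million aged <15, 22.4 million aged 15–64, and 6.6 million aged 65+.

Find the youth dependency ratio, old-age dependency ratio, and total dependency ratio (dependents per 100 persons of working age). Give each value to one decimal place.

Youth dependency ratio: 17.9
Old-age dependency ratio: 29.5
Total dependency ratio: 47.3

Youth dependency ratio = 4.0 / 22.4 × 100 = 17.9
Old-age dependency ratio = 6.6 / 22.4 × 100 = 29.5
Total dependency ratio = (4.0 + 6.6) / 22.4 × 100 = 10.6 / 22.4 × 100 = 47.3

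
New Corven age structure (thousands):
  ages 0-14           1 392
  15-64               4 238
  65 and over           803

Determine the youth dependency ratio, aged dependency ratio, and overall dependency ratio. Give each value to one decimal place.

Youth dependency ratio = 1 392 / 4 238 × 100 = 32.8
Old-age dependency ratio = 803 / 4 238 × 100 = 18.9
Total dependency ratio = (1 392 + 803) / 4 238 × 100 = 2 195 / 4 238 × 100 = 51.8

Youth dependency ratio: 32.8
Old-age dependency ratio: 18.9
Total dependency ratio: 51.8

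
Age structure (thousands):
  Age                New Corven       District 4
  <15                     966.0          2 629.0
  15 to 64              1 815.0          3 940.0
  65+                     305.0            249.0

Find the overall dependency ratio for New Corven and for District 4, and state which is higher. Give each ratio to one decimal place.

New Corven: (966.0 + 305.0) / 1 815.0 × 100 = 1 271.0 / 1 815.0 × 100 = 70.0
District 4: (2 629.0 + 249.0) / 3 940.0 × 100 = 2 878.0 / 3 940.0 × 100 = 73.0

New Corven: 70.0
District 4: 73.0
Higher: District 4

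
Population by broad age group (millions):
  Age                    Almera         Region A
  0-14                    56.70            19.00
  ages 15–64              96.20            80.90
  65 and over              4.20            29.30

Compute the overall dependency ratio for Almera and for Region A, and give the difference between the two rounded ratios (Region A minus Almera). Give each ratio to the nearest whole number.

Almera: (56.70 + 4.20) / 96.20 × 100 = 60.90 / 96.20 × 100 = 63
Region A: (19.00 + 29.30) / 80.90 × 100 = 48.30 / 80.90 × 100 = 60

Almera: 63
Region A: 60
Difference: -3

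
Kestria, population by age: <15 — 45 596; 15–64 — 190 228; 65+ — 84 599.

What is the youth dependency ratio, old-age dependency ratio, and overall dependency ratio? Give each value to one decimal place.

Youth dependency ratio: 24.0
Old-age dependency ratio: 44.5
Total dependency ratio: 68.4

Youth dependency ratio = 45 596 / 190 228 × 100 = 24.0
Old-age dependency ratio = 84 599 / 190 228 × 100 = 44.5
Total dependency ratio = (45 596 + 84 599) / 190 228 × 100 = 130 195 / 190 228 × 100 = 68.4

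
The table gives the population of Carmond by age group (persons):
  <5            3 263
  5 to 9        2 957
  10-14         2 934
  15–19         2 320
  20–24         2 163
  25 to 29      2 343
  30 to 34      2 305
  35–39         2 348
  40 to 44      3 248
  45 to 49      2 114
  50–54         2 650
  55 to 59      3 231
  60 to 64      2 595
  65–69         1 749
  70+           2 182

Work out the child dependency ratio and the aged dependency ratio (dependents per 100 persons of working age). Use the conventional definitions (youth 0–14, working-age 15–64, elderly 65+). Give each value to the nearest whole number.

Youth dependency ratio: 36
Old-age dependency ratio: 16

0–14: 3 263 + 2 957 + 2 934 = 9 154
15–64: 2 320 + 2 163 + 2 343 + 2 305 + 2 348 + 3 248 + 2 114 + 2 650 + 3 231 + 2 595 = 25 317
65+: 1 749 + 2 182 = 3 931
Youth dependency ratio = 9 154 / 25 317 × 100 = 36
Old-age dependency ratio = 3 931 / 25 317 × 100 = 16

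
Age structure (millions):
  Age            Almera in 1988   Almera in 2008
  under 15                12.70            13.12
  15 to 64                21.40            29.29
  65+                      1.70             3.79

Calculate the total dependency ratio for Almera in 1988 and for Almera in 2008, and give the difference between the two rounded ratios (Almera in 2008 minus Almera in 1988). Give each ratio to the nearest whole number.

Almera in 1988: (12.70 + 1.70) / 21.40 × 100 = 14.40 / 21.40 × 100 = 67
Almera in 2008: (13.12 + 3.79) / 29.29 × 100 = 16.91 / 29.29 × 100 = 58

Almera in 1988: 67
Almera in 2008: 58
Difference: -9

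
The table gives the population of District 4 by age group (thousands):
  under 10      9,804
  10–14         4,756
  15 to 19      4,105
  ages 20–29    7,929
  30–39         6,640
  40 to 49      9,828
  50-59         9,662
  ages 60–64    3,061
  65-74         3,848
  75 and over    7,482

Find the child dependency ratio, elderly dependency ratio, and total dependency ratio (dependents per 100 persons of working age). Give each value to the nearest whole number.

0–14: 9,804 + 4,756 = 14,560
15–64: 4,105 + 7,929 + 6,640 + 9,828 + 9,662 + 3,061 = 41,225
65+: 3,848 + 7,482 = 11,330
Youth dependency ratio = 14,560 / 41,225 × 100 = 35
Old-age dependency ratio = 11,330 / 41,225 × 100 = 27
Total dependency ratio = (14,560 + 11,330) / 41,225 × 100 = 25,890 / 41,225 × 100 = 63

Youth dependency ratio: 35
Old-age dependency ratio: 27
Total dependency ratio: 63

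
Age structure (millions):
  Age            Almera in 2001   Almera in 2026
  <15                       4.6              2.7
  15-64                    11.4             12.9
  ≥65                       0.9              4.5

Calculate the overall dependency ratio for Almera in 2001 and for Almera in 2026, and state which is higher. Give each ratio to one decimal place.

Almera in 2001: (4.6 + 0.9) / 11.4 × 100 = 5.5 / 11.4 × 100 = 48.2
Almera in 2026: (2.7 + 4.5) / 12.9 × 100 = 7.2 / 12.9 × 100 = 55.8

Almera in 2001: 48.2
Almera in 2026: 55.8
Higher: Almera in 2026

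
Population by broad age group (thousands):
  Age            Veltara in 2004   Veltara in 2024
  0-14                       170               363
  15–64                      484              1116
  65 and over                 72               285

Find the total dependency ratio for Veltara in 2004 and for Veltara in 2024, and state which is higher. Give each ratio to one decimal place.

Veltara in 2004: 50.0
Veltara in 2024: 58.1
Higher: Veltara in 2024

Veltara in 2004: (170 + 72) / 484 × 100 = 242 / 484 × 100 = 50.0
Veltara in 2024: (363 + 285) / 1116 × 100 = 648 / 1116 × 100 = 58.1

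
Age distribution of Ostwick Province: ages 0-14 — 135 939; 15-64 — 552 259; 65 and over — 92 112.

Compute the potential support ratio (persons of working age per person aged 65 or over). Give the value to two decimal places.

Potential support ratio: 6.00

Potential support ratio = 552 259 / 92 112 = 6.00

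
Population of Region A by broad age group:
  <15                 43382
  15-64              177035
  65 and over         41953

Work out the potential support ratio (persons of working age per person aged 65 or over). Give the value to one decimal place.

Potential support ratio = 177035 / 41953 = 4.2

Potential support ratio: 4.2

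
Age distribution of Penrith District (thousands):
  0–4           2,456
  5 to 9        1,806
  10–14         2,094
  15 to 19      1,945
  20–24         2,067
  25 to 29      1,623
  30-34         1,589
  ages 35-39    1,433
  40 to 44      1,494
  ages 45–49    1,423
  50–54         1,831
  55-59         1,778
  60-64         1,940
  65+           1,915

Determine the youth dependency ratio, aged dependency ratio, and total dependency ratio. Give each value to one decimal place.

0–14: 2,456 + 1,806 + 2,094 = 6,356
15–64: 1,945 + 2,067 + 1,623 + 1,589 + 1,433 + 1,494 + 1,423 + 1,831 + 1,778 + 1,940 = 17,123
65+: 1,915
Youth dependency ratio = 6,356 / 17,123 × 100 = 37.1
Old-age dependency ratio = 1,915 / 17,123 × 100 = 11.2
Total dependency ratio = (6,356 + 1,915) / 17,123 × 100 = 8,271 / 17,123 × 100 = 48.3

Youth dependency ratio: 37.1
Old-age dependency ratio: 11.2
Total dependency ratio: 48.3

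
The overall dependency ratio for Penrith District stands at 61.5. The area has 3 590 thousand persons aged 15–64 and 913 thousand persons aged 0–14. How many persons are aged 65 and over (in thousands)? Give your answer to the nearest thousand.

Total dependency ratio = (youth + elderly) / working-age × 100
61.5 = (913 + E) / 3 590 × 100
⇒ 1 295

Aged 65 and over: 1 295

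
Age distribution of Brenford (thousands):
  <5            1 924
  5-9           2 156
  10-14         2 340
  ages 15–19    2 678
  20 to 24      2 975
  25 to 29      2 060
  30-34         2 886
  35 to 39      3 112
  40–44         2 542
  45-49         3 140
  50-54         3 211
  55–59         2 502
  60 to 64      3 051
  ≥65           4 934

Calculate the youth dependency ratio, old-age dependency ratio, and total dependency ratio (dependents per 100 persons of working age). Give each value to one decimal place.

Youth dependency ratio: 22.8
Old-age dependency ratio: 17.5
Total dependency ratio: 40.3

0–14: 1 924 + 2 156 + 2 340 = 6 420
15–64: 2 678 + 2 975 + 2 060 + 2 886 + 3 112 + 2 542 + 3 140 + 3 211 + 2 502 + 3 051 = 28 157
65+: 4 934
Youth dependency ratio = 6 420 / 28 157 × 100 = 22.8
Old-age dependency ratio = 4 934 / 28 157 × 100 = 17.5
Total dependency ratio = (6 420 + 4 934) / 28 157 × 100 = 11 354 / 28 157 × 100 = 40.3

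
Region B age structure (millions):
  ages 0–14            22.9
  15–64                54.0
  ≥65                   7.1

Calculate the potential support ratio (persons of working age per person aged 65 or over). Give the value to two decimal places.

Potential support ratio: 7.61

Potential support ratio = 54.0 / 7.1 = 7.61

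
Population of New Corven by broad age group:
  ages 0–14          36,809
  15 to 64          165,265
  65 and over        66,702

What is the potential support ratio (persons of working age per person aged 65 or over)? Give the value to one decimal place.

Potential support ratio = 165,265 / 66,702 = 2.5

Potential support ratio: 2.5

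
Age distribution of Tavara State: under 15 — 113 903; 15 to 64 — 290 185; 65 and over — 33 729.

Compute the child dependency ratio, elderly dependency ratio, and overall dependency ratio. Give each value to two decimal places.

Youth dependency ratio: 39.25
Old-age dependency ratio: 11.62
Total dependency ratio: 50.88

Youth dependency ratio = 113 903 / 290 185 × 100 = 39.25
Old-age dependency ratio = 33 729 / 290 185 × 100 = 11.62
Total dependency ratio = (113 903 + 33 729) / 290 185 × 100 = 147 632 / 290 185 × 100 = 50.88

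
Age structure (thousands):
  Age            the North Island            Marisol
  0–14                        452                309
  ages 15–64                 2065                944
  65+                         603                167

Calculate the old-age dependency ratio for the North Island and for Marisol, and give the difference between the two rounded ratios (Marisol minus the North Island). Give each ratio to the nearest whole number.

the North Island: 29
Marisol: 18
Difference: -11

the North Island: 603 / 2065 × 100 = 29
Marisol: 167 / 944 × 100 = 18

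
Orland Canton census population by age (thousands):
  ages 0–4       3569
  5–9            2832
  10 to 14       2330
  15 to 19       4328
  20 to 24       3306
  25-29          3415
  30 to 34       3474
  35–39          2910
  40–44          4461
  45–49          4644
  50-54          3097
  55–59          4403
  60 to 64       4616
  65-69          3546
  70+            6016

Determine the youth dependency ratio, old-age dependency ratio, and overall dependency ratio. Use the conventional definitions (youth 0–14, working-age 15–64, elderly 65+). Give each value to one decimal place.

Youth dependency ratio: 22.6
Old-age dependency ratio: 24.7
Total dependency ratio: 47.3

0–14: 3569 + 2832 + 2330 = 8731
15–64: 4328 + 3306 + 3415 + 3474 + 2910 + 4461 + 4644 + 3097 + 4403 + 4616 = 38654
65+: 3546 + 6016 = 9562
Youth dependency ratio = 8731 / 38654 × 100 = 22.6
Old-age dependency ratio = 9562 / 38654 × 100 = 24.7
Total dependency ratio = (8731 + 9562) / 38654 × 100 = 18293 / 38654 × 100 = 47.3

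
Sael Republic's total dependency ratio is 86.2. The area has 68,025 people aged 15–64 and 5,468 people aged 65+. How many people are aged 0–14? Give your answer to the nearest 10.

Total dependency ratio = (youth + elderly) / working-age × 100
86.2 = (Y + 5,468) / 68,025 × 100
⇒ 53,170

Aged 0–14: 53,170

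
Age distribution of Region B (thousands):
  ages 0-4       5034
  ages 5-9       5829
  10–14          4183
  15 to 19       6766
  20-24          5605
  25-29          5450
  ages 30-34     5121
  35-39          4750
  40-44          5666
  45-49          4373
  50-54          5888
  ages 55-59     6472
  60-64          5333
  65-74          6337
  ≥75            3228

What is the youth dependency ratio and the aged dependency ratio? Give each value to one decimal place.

Youth dependency ratio: 27.1
Old-age dependency ratio: 17.3

0–14: 5034 + 5829 + 4183 = 15046
15–64: 6766 + 5605 + 5450 + 5121 + 4750 + 5666 + 4373 + 5888 + 6472 + 5333 = 55424
65+: 6337 + 3228 = 9565
Youth dependency ratio = 15046 / 55424 × 100 = 27.1
Old-age dependency ratio = 9565 / 55424 × 100 = 17.3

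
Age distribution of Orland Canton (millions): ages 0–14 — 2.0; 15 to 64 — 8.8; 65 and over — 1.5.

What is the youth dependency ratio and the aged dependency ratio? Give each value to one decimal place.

Youth dependency ratio: 22.7
Old-age dependency ratio: 17.0

Youth dependency ratio = 2.0 / 8.8 × 100 = 22.7
Old-age dependency ratio = 1.5 / 8.8 × 100 = 17.0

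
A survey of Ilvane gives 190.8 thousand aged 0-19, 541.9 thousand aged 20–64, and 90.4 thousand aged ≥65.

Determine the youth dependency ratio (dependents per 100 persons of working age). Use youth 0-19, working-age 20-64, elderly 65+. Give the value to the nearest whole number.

Youth dependency ratio = 190.8 / 541.9 × 100 = 35

Youth dependency ratio: 35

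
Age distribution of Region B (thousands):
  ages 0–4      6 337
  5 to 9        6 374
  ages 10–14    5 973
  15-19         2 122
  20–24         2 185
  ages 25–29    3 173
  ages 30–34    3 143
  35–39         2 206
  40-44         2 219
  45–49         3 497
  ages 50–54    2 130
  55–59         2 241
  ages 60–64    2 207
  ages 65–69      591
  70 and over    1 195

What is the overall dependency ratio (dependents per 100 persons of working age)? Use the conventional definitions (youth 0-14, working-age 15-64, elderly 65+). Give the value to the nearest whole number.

Total dependency ratio: 81

0–14: 6 337 + 6 374 + 5 973 = 18 684
15–64: 2 122 + 2 185 + 3 173 + 3 143 + 2 206 + 2 219 + 3 497 + 2 130 + 2 241 + 2 207 = 25 123
65+: 591 + 1 195 = 1 786
Total dependency ratio = (18 684 + 1 786) / 25 123 × 100 = 20 470 / 25 123 × 100 = 81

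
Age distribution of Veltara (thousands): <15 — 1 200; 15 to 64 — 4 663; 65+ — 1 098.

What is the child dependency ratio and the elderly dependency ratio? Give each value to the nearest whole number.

Youth dependency ratio = 1 200 / 4 663 × 100 = 26
Old-age dependency ratio = 1 098 / 4 663 × 100 = 24

Youth dependency ratio: 26
Old-age dependency ratio: 24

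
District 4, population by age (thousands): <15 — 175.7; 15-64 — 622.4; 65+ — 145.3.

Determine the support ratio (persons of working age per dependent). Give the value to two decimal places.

Support ratio = 622.4 / (175.7 + 145.3) = 622.4 / 321.0 = 1.94

Support ratio: 1.94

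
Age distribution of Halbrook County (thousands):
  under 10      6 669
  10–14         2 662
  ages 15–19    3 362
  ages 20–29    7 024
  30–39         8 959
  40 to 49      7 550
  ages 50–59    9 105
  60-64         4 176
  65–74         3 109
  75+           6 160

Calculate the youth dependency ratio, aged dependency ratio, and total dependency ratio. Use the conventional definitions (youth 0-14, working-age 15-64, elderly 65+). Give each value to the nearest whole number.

0–14: 6 669 + 2 662 = 9 331
15–64: 3 362 + 7 024 + 8 959 + 7 550 + 9 105 + 4 176 = 40 176
65+: 3 109 + 6 160 = 9 269
Youth dependency ratio = 9 331 / 40 176 × 100 = 23
Old-age dependency ratio = 9 269 / 40 176 × 100 = 23
Total dependency ratio = (9 331 + 9 269) / 40 176 × 100 = 18 600 / 40 176 × 100 = 46

Youth dependency ratio: 23
Old-age dependency ratio: 23
Total dependency ratio: 46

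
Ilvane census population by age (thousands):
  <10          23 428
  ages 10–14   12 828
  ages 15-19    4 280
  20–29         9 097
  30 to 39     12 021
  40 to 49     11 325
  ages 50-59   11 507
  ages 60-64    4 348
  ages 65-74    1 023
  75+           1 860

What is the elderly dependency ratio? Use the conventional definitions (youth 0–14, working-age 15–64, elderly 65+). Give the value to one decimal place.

Old-age dependency ratio: 5.5

0–14: 23 428 + 12 828 = 36 256
15–64: 4 280 + 9 097 + 12 021 + 11 325 + 11 507 + 4 348 = 52 578
65+: 1 023 + 1 860 = 2 883
Old-age dependency ratio = 2 883 / 52 578 × 100 = 5.5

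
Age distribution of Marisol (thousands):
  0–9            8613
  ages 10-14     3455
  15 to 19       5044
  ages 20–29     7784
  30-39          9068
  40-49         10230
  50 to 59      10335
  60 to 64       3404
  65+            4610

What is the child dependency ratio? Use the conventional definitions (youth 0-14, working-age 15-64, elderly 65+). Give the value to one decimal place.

Youth dependency ratio: 26.3

0–14: 8613 + 3455 = 12068
15–64: 5044 + 7784 + 9068 + 10230 + 10335 + 3404 = 45865
65+: 4610
Youth dependency ratio = 12068 / 45865 × 100 = 26.3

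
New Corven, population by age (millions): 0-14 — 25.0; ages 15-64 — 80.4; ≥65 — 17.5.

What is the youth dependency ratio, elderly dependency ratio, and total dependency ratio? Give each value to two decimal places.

Youth dependency ratio: 31.09
Old-age dependency ratio: 21.77
Total dependency ratio: 52.86

Youth dependency ratio = 25.0 / 80.4 × 100 = 31.09
Old-age dependency ratio = 17.5 / 80.4 × 100 = 21.77
Total dependency ratio = (25.0 + 17.5) / 80.4 × 100 = 42.5 / 80.4 × 100 = 52.86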